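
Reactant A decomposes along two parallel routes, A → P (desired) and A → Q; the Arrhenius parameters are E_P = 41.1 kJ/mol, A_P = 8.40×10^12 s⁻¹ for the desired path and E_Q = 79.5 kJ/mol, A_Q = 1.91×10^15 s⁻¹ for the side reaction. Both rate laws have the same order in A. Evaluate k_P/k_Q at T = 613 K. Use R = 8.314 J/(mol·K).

8.23

With equal orders, S_{P/Q} = k_P/k_Q = (A_P/A_Q)·exp[(E_Q−E_P)/(RT)].
(E_Q−E_P)/(RT) = (79.5−41.1)×10³/(8.314×613) = 38400/5096 = 7.535.
k_P/k_Q = (8.40×10^12/1.91×10^15)·exp(7.535) = 0.004398 × 1872 = 8.23.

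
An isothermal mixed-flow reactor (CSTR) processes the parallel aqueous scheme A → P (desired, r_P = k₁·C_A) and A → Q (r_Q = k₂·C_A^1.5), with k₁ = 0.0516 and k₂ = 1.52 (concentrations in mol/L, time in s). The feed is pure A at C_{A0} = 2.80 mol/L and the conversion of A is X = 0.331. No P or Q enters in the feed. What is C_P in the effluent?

0.0224 mol/L

Exit C_A = C_{A0}(1−X) = 2.80×0.669 = 1.873 mol/L.
In a CSTR the entire volume is at exit conditions, so r_P = 0.0516×1.873 = 0.09666 and r_Q = 1.52×1.873^1.5 = 3.897.
Fraction of consumed A going to P: r_P/(r_P+r_Q) = 0.02420.
C_P = 0.02420·C_{A0}·X = 0.02420×2.80×0.331 = 0.0224 mol/L.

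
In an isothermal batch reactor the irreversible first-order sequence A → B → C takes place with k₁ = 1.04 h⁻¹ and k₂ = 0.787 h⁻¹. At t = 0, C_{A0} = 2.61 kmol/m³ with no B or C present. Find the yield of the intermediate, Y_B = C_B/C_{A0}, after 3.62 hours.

For first-order series with pure A initially, C_B(t) = k₁C_{A0}/(k₂−k₁)·(e^(−k₁t) − e^(−k₂t)).
e^(−k₁t) = e^(−1.04×3.62) = e^(−3.765) = 0.02317; e^(−k₂t) = e^(−2.849) = 0.05791.
C_B = 1.04×2.61/(0.787−1.04) × (0.02317−0.05791) = (-10.73)×(-0.03473) = 0.3726 kmol/m³.
Y_B = C_B/C_{A0} = 0.3726/2.61 = 0.143.

0.143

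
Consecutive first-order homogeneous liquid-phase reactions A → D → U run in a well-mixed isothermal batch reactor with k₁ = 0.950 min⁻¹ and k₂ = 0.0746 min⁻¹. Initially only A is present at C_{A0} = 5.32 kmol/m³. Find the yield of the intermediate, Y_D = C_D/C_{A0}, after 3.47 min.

Solving the coupled first-order balances gives C_D(t) = [k₁/(k₂−k₁)]·C_{A0}·(e^(−k₁t) − e^(−k₂t)).
e^(−k₁t) = e^(−0.950×3.47) = e^(−3.296) = 0.03701; e^(−k₂t) = e^(−0.2589) = 0.7719.
C_D = 0.950×5.32/(0.0746−0.950) × (0.03701−0.7719) = (-5.773)×(-0.7349) = 4.243 kmol/m³.
Y_D = C_D/C_{A0} = 4.243/5.32 = 0.798.

0.798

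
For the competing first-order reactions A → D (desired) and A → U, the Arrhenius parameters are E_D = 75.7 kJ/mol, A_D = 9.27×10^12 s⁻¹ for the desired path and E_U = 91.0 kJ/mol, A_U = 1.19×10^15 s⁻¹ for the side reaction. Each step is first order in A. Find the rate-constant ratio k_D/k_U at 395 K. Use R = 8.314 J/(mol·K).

With equal orders, S_{D/U} = k_D/k_U = (A_D/A_U)·exp[(E_U−E_D)/(RT)].
(E_U−E_D)/(RT) = (91.0−75.7)×10³/(8.314×395) = 15300/3284 = 4.659.
k_D/k_U = (9.27×10^12/1.19×10^15)·exp(4.659) = 0.007790 × 105.5 = 0.822.
Since E_D < E_U, lowering the temperature improves selectivity toward D.

0.822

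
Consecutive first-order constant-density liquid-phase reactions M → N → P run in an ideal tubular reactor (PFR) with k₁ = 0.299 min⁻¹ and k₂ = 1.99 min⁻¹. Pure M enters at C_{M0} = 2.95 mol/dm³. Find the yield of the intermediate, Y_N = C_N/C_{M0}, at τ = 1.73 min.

For first-order series with pure M initially, C_N(τ) = k₁C_{M0}/(k₂−k₁)·(e^(−k₁τ) − e^(−k₂τ)).
e^(−k₁τ) = e^(−0.299×1.73) = e^(−0.5173) = 0.5961; e^(−k₂τ) = e^(−3.443) = 0.03198.
C_N = 0.299×2.95/(1.99−0.299) × (0.5961−0.03198) = 0.5216×0.5642 = 0.2943 mol/dm³.
Y_N = C_N/C_{M0} = 0.2943/2.95 = 0.0998.

0.0998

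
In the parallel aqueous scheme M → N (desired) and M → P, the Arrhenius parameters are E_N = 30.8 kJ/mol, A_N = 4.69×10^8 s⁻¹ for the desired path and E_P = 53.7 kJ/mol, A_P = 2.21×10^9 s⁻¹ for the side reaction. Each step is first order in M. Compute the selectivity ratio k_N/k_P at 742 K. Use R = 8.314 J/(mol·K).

8.69

k_N/k_P = (A_N/A_P)·exp[−(E_N−E_P)/(RT)] = (A_N/A_P)·exp[(E_P−E_N)/(RT)].
(E_P−E_N)/(RT) = (53.7−30.8)×10³/(8.314×742) = 22900/6169 = 3.712.
k_N/k_P = (4.69×10^8/2.21×10^9)·exp(3.712) = 0.2122 × 40.94 = 8.69.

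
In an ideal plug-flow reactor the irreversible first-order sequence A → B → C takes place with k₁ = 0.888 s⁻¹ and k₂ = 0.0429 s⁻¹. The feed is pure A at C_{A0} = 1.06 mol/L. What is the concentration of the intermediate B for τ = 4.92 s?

0.888 mol/L

For first-order series with pure A initially, C_B(τ) = k₁C_{A0}/(k₂−k₁)·(e^(−k₁τ) − e^(−k₂τ)).
e^(−k₁τ) = e^(−0.888×4.92) = e^(−4.369) = 0.01266; e^(−k₂τ) = e^(−0.2111) = 0.8097.
C_B = 0.888×1.06/(0.0429−0.888) × (0.01266−0.8097) = (-1.114)×(-0.7971) = 0.8878 mol/L.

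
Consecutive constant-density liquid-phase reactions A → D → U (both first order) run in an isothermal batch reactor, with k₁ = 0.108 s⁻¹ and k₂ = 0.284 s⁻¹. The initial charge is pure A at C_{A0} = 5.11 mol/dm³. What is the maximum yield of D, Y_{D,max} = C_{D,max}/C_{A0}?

0.210

Evaluating C_D at t_opt = ln(k₂/k₁)/(k₂−k₁) gives C_{D,max}/C_{A0} = (k₁/k₂)^[k₂/(k₂−k₁)].
= (0.108/0.284)^(0.284/(0.284−0.108)) = (0.3803)^(1.614) = 0.2101.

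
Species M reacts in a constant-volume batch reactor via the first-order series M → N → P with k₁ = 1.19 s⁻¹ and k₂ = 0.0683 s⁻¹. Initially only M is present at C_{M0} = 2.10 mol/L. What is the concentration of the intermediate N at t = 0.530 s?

0.963 mol/L

The intermediate concentration in a first-order A→B→C sequence is C_N = k₁C_{M0}(e^(−k₁t) − e^(−k₂t))/(k₂−k₁).
e^(−k₁t) = e^(−1.19×0.530) = e^(−0.6307) = 0.5322; e^(−k₂t) = e^(−0.03620) = 0.9644.
C_N = 1.19×2.10/(0.0683−1.19) × (0.5322−0.9644) = (-2.228)×(-0.4322) = 0.9629 mol/L.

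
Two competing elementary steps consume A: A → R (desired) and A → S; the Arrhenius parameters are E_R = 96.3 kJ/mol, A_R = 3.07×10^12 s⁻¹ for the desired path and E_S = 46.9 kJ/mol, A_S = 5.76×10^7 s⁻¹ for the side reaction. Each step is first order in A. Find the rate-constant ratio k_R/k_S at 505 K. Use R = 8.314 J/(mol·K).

0.414

With equal orders, S_{R/S} = k_R/k_S = (A_R/A_S)·exp[(E_S−E_R)/(RT)].
(E_S−E_R)/(RT) = (46.9−96.3)×10³/(8.314×505) = -49400/4199 = -11.77.
k_R/k_S = (3.07×10^12/5.76×10^7)·exp(-11.77) = 53299 × 7.765×10^-6 = 0.414.
Since E_R > E_S, raising the temperature improves selectivity toward R.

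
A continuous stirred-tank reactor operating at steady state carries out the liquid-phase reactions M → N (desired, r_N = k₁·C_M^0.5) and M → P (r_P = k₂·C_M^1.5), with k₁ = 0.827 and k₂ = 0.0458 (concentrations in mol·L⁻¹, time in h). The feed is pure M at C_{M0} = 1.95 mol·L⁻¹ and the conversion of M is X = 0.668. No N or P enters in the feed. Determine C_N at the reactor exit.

Exit C_M = C_{M0}(1−X) = 1.95×0.332 = 0.6474 mol·L⁻¹.
A CSTR operates uniformly at the exit composition, giving r_N = 0.6654 and r_P = 0.02386 (each k·C_M^n at C_M = 0.6474).
Fraction of consumed M going to N: r_N/(r_N+r_P) = 0.9654.
C_N = 0.9654·C_{M0}·X = 0.9654×1.95×0.668 = 1.26 mol·L⁻¹.

1.26 mol·L⁻¹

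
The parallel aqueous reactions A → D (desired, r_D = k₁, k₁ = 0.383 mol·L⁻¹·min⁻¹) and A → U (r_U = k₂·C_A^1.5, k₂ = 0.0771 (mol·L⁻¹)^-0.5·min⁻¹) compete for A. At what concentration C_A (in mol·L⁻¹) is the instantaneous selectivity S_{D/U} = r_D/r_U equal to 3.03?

1.39 mol·L⁻¹

S_{D/U} = (k₁/k₂)·C_A^-1.5 ⇒ C_A = (S·k₂/k₁)^(1/(-1.5)).
= (3.03×0.0771/0.383)^(-0.6667) = (0.6100)^(-0.6667) = 1.39 mol·L⁻¹.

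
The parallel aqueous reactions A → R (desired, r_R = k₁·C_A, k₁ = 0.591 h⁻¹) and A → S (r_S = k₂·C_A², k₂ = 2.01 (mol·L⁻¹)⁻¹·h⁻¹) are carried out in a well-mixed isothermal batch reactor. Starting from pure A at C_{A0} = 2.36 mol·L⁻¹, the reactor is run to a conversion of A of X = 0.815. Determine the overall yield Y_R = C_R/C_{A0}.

0.161

C_A = C_{A0}(1−X) = 0.4366 mol·L⁻¹.
Along a PFR/batch, dC_R/dC_A = −r_R/(r_R+r_S) = −k₁/(k₁+k₂·C_A).
Integrating from C_{A0} to C_A: C_R = (0.591/2.01)·ln[(0.591+2.01·2.36)/(0.591+2.01·0.437)] = 0.2940·ln(5.335/1.469) = 0.3793 mol·L⁻¹.
Y_R = C_R/C_{A0} = 0.3793/2.36 = 0.161.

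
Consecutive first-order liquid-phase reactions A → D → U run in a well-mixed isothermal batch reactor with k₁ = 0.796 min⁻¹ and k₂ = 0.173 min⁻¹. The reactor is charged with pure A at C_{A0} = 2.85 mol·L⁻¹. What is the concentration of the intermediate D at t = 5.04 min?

For first-order series with pure A initially, C_D(t) = k₁C_{A0}/(k₂−k₁)·(e^(−k₁t) − e^(−k₂t)).
e^(−k₁t) = e^(−0.796×5.04) = e^(−4.012) = 0.01810; e^(−k₂t) = e^(−0.8719) = 0.4181.
C_D = 0.796×2.85/(0.173−0.796) × (0.01810−0.4181) = (-3.641)×(-0.4000) = 1.457 mol·L⁻¹.

1.46 mol·L⁻¹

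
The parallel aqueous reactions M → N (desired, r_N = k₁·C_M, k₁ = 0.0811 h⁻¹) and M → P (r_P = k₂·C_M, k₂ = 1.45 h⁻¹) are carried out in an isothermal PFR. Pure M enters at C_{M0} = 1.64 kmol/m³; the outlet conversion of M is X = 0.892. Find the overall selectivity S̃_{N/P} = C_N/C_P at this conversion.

C_M = C_{M0}(1−X) = 0.1771 kmol/m³.
Both paths are first order in M, so the instantaneous fraction to N is constant: dC_N/d(−C_M) = k₁/(k₁+k₂) = 0.05297.
C_N = 0.05297·(C_{M0}−C_M) = 0.05297×1.463 = 0.0775 kmol/m³.
C_P = (C_{M0}−C_M)−C_N = 1.385 kmol/m³; S̃_{N/P} = 0.07749/1.385 = 0.0559.

0.0559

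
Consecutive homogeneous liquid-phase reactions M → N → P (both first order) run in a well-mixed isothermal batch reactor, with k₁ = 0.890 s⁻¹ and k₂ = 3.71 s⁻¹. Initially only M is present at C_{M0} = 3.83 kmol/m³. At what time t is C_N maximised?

0.506 s

The intermediate peaks when r₁ = r₂, i.e. k₁e^(−k₁t) = k₂e^(−k₂t), giving t_opt = ln(k₂/k₁)/(k₂−k₁).
= ln(3.71/0.890)/(3.71−0.890) = ln(4.169)/2.820 = 1.428/2.820 = 0.506 s.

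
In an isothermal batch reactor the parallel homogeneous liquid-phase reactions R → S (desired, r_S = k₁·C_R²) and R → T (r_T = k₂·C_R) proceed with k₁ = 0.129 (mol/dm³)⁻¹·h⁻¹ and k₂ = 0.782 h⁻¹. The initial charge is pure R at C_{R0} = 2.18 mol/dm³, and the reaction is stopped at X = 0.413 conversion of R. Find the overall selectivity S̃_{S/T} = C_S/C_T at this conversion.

C_R = C_{R0}(1−X) = 1.280 mol/dm³.
Along a PFR/batch, dC_T/dC_R = −r_T/(r_S+r_T) = −k₂/(k₂+k₁·C_R).
Integrating from C_{R0} to C_R: C_T = (0.782/0.129)·ln[(0.782+0.129·2.18)/(0.782+0.129·1.28)] = 6.062·ln(1.063/0.9471) = 0.7012 mol/dm³.
Then C_S = (C_{R0}−C_R) − C_T = 0.9003 − 0.7012 = 0.1991 mol/dm³.
S̃_{S/T} = C_S/C_T = 0.1991/0.7012 = 0.284.

0.284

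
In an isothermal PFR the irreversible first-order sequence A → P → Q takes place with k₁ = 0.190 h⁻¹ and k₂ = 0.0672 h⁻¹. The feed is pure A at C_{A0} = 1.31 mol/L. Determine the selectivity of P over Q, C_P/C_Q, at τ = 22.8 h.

0.467

Solving the coupled first-order balances gives C_P(τ) = [k₁/(k₂−k₁)]·C_{A0}·(e^(−k₁τ) − e^(−k₂τ)).
e^(−k₁τ) = e^(−0.190×22.8) = e^(−4.332) = 0.01314; e^(−k₂τ) = e^(−1.532) = 0.2161.
C_P = 0.190×1.31/(0.0672−0.190) × (0.01314−0.2161) = (-2.027)×(-0.2029) = 0.4113 mol/L.
C_A = C_{A0}e^(−k₁τ) = 0.01722 mol/L, so C_Q = C_{A0}−C_A−C_P = 0.8815 mol/L; C_P/C_Q = 0.467.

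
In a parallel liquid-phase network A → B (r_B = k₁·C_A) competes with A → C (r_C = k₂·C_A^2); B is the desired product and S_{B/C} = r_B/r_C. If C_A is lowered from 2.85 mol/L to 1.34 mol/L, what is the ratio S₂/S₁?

2.13

S_{B/C} = (k₁/k₂)·C_A⁻¹, so S₂/S₁ = (C_{A,2}/C_{A,1})⁻¹.
= 2.85/1.34 = 2.13.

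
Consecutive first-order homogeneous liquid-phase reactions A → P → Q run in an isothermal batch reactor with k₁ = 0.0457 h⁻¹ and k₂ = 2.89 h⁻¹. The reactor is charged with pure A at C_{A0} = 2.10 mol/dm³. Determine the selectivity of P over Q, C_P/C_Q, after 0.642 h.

0.827

Solving the coupled first-order balances gives C_P(t) = [k₁/(k₂−k₁)]·C_{A0}·(e^(−k₁t) − e^(−k₂t)).
e^(−k₁t) = e^(−0.0457×0.642) = e^(−0.02934) = 0.9711; e^(−k₂t) = e^(−1.855) = 0.1564.
C_P = 0.0457×2.10/(2.89−0.0457) × (0.9711−0.1564) = 0.03374×0.8147 = 0.02749 mol/dm³.
C_A = C_{A0}e^(−k₁t) = 2.039 mol/dm³, so C_Q = C_{A0}−C_A−C_P = 0.03323 mol/dm³; C_P/C_Q = 0.827.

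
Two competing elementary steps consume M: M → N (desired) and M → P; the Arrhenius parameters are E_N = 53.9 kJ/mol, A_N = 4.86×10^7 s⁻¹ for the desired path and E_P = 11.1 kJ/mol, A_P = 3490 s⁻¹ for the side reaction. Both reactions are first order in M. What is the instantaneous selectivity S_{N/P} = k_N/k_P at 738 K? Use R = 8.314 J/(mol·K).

With equal orders, S_{N/P} = k_N/k_P = (A_N/A_P)·exp[(E_P−E_N)/(RT)].
(E_P−E_N)/(RT) = (11.1−53.9)×10³/(8.314×738) = -42800/6136 = -6.976.
k_N/k_P = (4.86×10^7/3490)·exp(-6.976) = 13926 × 9.345×10^-4 = 13.0.

13.0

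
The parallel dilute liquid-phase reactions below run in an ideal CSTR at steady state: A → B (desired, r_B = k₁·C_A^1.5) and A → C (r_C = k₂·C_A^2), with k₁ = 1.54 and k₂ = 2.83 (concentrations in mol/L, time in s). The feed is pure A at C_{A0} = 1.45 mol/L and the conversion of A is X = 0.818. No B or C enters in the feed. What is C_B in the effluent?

0.610 mol/L

Exit C_A = C_{A0}(1−X) = 1.45×0.182 = 0.2639 mol/L.
Rates in a CSTR are evaluated at the outlet concentration: r_B = 1.54×0.2639^1.5 = 0.2088, r_C = 2.83×0.2639^2 = 0.1971.
Fraction of consumed A going to B: r_B/(r_B+r_C) = 0.5144.
C_B = 0.5144·C_{A0}·X = 0.5144×1.45×0.818 = 0.610 mol/L.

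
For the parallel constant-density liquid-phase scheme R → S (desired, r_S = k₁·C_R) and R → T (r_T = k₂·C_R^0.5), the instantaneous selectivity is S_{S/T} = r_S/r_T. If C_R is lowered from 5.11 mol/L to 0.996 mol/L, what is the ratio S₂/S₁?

0.441

S_{S/T} = (k₁/k₂)·C_R^0.5, so S₂/S₁ = (C_{R,2}/C_{R,1})^0.5.
= (0.996/5.11)^0.5 = (0.1949)^0.5 = 0.441.
Selectivity toward S falls as C_R falls — high-concentration operation is favoured.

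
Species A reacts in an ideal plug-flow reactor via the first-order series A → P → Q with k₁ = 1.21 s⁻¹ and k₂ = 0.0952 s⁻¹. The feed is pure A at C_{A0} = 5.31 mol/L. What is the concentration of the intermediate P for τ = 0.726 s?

2.98 mol/L

Solving the coupled first-order balances gives C_P(τ) = [k₁/(k₂−k₁)]·C_{A0}·(e^(−k₁τ) − e^(−k₂τ)).
e^(−k₁τ) = e^(−1.21×0.726) = e^(−0.8785) = 0.4154; e^(−k₂τ) = e^(−0.06912) = 0.9332.
C_P = 1.21×5.31/(0.0952−1.21) × (0.4154−0.9332) = (-5.763)×(-0.5178) = 2.984 mol/L.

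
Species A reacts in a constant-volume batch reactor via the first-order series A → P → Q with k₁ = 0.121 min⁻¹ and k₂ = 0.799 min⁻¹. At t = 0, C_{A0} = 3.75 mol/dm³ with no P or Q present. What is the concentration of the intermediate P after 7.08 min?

Solving the coupled first-order balances gives C_P(t) = [k₁/(k₂−k₁)]·C_{A0}·(e^(−k₁t) − e^(−k₂t)).
e^(−k₁t) = e^(−0.121×7.08) = e^(−0.8567) = 0.4246; e^(−k₂t) = e^(−5.657) = 0.003493.
C_P = 0.121×3.75/(0.799−0.121) × (0.4246−0.003493) = 0.6692×0.4211 = 0.2818 mol/dm³.

0.282 mol/dm³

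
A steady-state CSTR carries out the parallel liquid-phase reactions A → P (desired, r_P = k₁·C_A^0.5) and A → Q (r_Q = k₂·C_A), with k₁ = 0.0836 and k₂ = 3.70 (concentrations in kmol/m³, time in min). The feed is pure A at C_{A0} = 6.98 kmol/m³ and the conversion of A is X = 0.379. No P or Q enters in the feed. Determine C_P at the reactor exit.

Exit C_A = C_{A0}(1−X) = 6.98×0.621 = 4.335 kmol/m³.
In a CSTR the entire volume is at exit conditions, so r_P = 0.0836×4.335^0.5 = 0.1741 and r_Q = 3.70×4.335 = 16.04.
Fraction of consumed A going to P: r_P/(r_P+r_Q) = 0.01074.
C_P = 0.01074·C_{A0}·X = 0.01074×6.98×0.379 = 0.0284 kmol/m³.

0.0284 kmol/m³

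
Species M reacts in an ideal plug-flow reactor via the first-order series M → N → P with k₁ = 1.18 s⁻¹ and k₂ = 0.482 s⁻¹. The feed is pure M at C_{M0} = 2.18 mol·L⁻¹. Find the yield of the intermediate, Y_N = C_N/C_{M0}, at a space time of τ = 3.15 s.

Solving the coupled first-order balances gives C_N(τ) = [k₁/(k₂−k₁)]·C_{M0}·(e^(−k₁τ) − e^(−k₂τ)).
e^(−k₁τ) = e^(−1.18×3.15) = e^(−3.717) = 0.02431; e^(−k₂τ) = e^(−1.518) = 0.2191.
C_N = 1.18×2.18/(0.482−1.18) × (0.02431−0.2191) = (-3.685)×(-0.1948) = 0.7178 mol·L⁻¹.
Y_N = C_N/C_{M0} = 0.7178/2.18 = 0.329.

0.329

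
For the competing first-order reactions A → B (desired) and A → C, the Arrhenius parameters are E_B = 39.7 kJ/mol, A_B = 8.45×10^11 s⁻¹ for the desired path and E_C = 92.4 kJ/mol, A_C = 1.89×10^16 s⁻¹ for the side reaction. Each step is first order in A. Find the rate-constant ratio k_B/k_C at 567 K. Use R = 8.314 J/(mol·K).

3.20

k_B/k_C = (A_B/A_C)·exp[−(E_B−E_C)/(RT)] = (A_B/A_C)·exp[(E_C−E_B)/(RT)].
(E_C−E_B)/(RT) = (92.4−39.7)×10³/(8.314×567) = 52700/4714 = 11.18.
k_B/k_C = (8.45×10^11/1.89×10^16)·exp(11.18) = 4.471×10^-5 × 71638 = 3.20.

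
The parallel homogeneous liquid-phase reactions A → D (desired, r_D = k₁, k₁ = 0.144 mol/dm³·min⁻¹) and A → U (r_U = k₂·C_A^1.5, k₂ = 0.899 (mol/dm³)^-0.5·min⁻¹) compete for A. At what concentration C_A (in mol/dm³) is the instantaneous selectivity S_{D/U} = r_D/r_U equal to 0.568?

S_{D/U} = (k₁/k₂)·C_A^-1.5 ⇒ C_A = (S·k₂/k₁)^(1/(-1.5)).
= (0.568×0.899/0.144)^(-0.6667) = (3.546)^(-0.6667) = 0.430 mol/dm³.

0.430 mol/dm³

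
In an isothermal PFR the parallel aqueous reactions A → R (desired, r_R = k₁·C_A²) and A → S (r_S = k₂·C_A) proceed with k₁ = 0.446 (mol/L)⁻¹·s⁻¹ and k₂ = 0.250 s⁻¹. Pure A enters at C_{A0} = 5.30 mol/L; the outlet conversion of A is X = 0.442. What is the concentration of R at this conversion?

C_A = C_{A0}(1−X) = 2.957 mol/L.
Along a PFR/batch, dC_S/dC_A = −r_S/(r_R+r_S) = −k₂/(k₂+k₁·C_A).
Integrating from C_{A0} to C_A: C_S = (0.250/0.446)·ln[(0.250+0.446·5.30)/(0.250+0.446·2.96)] = 0.5605·ln(2.614/1.569) = 0.2861 mol/L.
Then C_R = (C_{A0}−C_A) − C_S = 2.343 − 0.2861 = 2.057 mol/L.

2.06 mol/L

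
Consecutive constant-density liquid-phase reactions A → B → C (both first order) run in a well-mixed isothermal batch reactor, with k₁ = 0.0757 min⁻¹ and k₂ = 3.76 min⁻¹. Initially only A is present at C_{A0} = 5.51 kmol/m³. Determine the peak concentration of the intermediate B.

Evaluating C_B at t_opt = ln(k₂/k₁)/(k₂−k₁) gives C_{B,max}/C_{A0} = (k₁/k₂)^[k₂/(k₂−k₁)].
= (0.0757/3.76)^(3.76/(3.76−0.0757)) = (0.02013)^(1.021) = 0.01858.
C_{B,max} = 0.01858×5.51 = 0.102 kmol/m³.

0.102 kmol/m³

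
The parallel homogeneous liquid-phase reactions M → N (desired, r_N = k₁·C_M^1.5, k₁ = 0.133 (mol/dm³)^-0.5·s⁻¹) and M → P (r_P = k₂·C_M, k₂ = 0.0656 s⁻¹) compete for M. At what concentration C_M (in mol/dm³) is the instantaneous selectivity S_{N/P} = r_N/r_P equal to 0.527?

S_{N/P} = (k₁/k₂)·C_M^0.5 ⇒ C_M = (S·k₂/k₁)^(2).
= (0.527×0.0656/0.133)^(2) = (0.2599)^(2) = 0.0676 mol/dm³.

0.0676 mol/dm³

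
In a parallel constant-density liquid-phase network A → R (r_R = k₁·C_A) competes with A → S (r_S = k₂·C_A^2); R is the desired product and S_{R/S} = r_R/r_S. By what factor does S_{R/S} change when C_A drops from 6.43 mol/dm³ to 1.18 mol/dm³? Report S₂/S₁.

S_{R/S} = (k₁/k₂)·C_A⁻¹, so S₂/S₁ = (C_{A,2}/C_{A,1})⁻¹.
= 6.43/1.18 = 5.45.
Selectivity toward R rises as C_A falls — low-concentration operation is favoured.

5.45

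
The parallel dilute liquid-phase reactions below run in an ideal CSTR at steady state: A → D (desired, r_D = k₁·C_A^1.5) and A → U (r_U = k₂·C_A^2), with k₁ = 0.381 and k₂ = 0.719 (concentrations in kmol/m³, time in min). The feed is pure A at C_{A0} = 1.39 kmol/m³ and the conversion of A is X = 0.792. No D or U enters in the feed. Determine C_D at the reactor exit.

0.546 kmol/m³

Exit C_A = C_{A0}(1−X) = 1.39×0.208 = 0.2891 kmol/m³.
In a CSTR the entire volume is at exit conditions, so r_D = 0.381×0.2891^1.5 = 0.05923 and r_U = 0.719×0.2891^2 = 0.06010.
Fraction of consumed A going to D: r_D/(r_D+r_U) = 0.4963.
C_D = 0.4963·C_{A0}·X = 0.4963×1.39×0.792 = 0.546 kmol/m³.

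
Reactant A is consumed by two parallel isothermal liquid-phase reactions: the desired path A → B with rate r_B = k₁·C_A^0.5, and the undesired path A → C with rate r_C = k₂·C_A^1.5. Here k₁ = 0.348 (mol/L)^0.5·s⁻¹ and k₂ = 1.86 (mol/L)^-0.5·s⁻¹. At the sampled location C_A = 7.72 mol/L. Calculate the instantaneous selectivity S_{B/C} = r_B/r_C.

S_{B/C} = r_B/r_C = (k₁·C_A^0.5)/(k₂·C_A^1.5) = (k₁/k₂)·C_A⁻¹.
= (0.348×7.720^0.5) / (1.86×7.720^1.5) = 0.9669/39.90 = 0.0242.

0.0242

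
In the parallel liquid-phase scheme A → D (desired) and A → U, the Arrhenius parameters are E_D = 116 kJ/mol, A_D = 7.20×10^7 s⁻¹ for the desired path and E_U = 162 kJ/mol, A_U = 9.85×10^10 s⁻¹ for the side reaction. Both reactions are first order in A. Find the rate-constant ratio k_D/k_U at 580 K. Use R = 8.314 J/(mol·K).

k_D/k_U = (A_D/A_U)·exp[−(E_D−E_U)/(RT)] = (A_D/A_U)·exp[(E_U−E_D)/(RT)].
(E_U−E_D)/(RT) = (162−116)×10³/(8.314×580) = 46000/4822 = 9.539.
k_D/k_U = (7.20×10^7/9.85×10^10)·exp(9.539) = 7.310×10^-4 × 13896 = 10.2.
Since E_D < E_U, lowering the temperature improves selectivity toward D.

10.2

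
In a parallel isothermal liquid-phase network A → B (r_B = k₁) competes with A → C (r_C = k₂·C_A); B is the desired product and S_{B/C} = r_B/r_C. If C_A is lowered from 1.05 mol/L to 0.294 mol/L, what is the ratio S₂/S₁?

3.57

S_{B/C} = (k₁/k₂)·C_A⁻¹, so S₂/S₁ = (C_{A,2}/C_{A,1})⁻¹.
= 1.05/0.294 = 3.57.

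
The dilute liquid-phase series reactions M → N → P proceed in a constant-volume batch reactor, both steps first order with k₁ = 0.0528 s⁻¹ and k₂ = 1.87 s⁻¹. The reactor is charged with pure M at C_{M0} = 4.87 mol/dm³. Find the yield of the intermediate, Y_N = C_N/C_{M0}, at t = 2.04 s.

0.0254

For first-order series with pure M initially, C_N(t) = k₁C_{M0}/(k₂−k₁)·(e^(−k₁t) − e^(−k₂t)).
e^(−k₁t) = e^(−0.0528×2.04) = e^(−0.1077) = 0.8979; e^(−k₂t) = e^(−3.815) = 0.02204.
C_N = 0.0528×4.87/(1.87−0.0528) × (0.8979−0.02204) = 0.1415×0.8758 = 0.1239 mol/dm³.
Y_N = C_N/C_{M0} = 0.1239/4.87 = 0.0254.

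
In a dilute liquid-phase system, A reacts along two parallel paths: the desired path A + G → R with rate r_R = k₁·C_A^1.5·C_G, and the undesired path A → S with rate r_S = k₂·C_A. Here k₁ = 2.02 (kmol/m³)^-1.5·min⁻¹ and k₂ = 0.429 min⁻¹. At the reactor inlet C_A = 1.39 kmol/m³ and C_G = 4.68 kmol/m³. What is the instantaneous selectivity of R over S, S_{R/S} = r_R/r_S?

26.0

S_{R/S} = r_R/r_S = (k₁·C_A^1.5·C_G)/(k₂·C_A) = (k₁/k₂)·C_A^0.5·C_G.
= (2.02×1.390^1.5×4.680) / (0.429×1.390) = 15.49/0.5963 = 26.0.
Since the desired path is higher order in A, keeping C_A high (PFR or concentrated feed) favours R.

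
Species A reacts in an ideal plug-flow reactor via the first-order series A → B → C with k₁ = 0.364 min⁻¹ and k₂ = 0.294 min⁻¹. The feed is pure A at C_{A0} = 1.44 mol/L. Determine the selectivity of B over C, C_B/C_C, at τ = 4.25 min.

0.950

For first-order series with pure A initially, C_B(τ) = k₁C_{A0}/(k₂−k₁)·(e^(−k₁τ) − e^(−k₂τ)).
e^(−k₁τ) = e^(−0.364×4.25) = e^(−1.547) = 0.2129; e^(−k₂τ) = e^(−1.249) = 0.2866.
C_B = 0.364×1.44/(0.294−0.364) × (0.2129−0.2866) = (-7.488)×(-0.07376) = 0.5523 mol/L.
C_A = C_{A0}e^(−k₁τ) = 0.3066 mol/L, so C_C = C_{A0}−C_A−C_B = 0.5811 mol/L; C_B/C_C = 0.950.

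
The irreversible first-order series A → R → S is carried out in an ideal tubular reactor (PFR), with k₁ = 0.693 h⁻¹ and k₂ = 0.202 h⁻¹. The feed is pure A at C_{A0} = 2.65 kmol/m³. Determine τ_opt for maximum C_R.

The intermediate peaks when r₁ = r₂, i.e. k₁e^(−k₁τ) = k₂e^(−k₂τ), giving τ_opt = ln(k₂/k₁)/(k₂−k₁).
= ln(0.202/0.693)/(0.202−0.693) = ln(0.2915)/-0.4910 = -1.233/-0.4910 = 2.51 h.

2.51 h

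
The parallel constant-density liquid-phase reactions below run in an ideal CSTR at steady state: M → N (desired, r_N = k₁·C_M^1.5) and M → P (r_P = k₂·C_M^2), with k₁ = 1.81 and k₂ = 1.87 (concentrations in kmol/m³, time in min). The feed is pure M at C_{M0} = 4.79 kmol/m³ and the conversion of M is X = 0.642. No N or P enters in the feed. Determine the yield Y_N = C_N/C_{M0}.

Exit C_M = C_{M0}(1−X) = 4.79×0.358 = 1.715 kmol/m³.
In a CSTR the entire volume is at exit conditions, so r_N = 1.81×1.715^1.5 = 4.064 and r_P = 1.87×1.715^2 = 5.499.
Fraction of consumed M going to N: r_N/(r_N+r_P) = 0.4250.
C_N = 0.4250·C_{M0}·X = 0.4250×4.79×0.642 = 1.31 kmol/m³; Y_N = C_N/C_{M0} = 0.273.

0.273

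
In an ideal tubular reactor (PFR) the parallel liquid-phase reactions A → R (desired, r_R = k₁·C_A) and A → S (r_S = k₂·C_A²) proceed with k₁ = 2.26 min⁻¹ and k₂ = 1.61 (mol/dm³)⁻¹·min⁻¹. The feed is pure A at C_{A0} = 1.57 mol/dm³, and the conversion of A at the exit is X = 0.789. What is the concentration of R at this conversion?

C_A = C_{A0}(1−X) = 0.3313 mol/dm³.
Along a PFR/batch, dC_R/dC_A = −r_R/(r_R+r_S) = −k₁/(k₁+k₂·C_A).
Integrating from C_{A0} to C_A: C_R = (2.26/1.61)·ln[(2.26+1.61·1.57)/(2.26+1.61·0.331)] = 1.404·ln(4.788/2.793) = 0.7563 mol/dm³.

0.756 mol/dm³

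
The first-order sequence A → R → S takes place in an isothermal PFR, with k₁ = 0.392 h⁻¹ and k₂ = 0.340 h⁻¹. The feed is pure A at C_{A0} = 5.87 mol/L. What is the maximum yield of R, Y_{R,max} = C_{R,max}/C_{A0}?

For a first-order series the maximum intermediate yield is C_{R,max}/C_{A0} = (k₁/k₂)^[k₂/(k₂−k₁)].
= (0.392/0.340)^(0.340/(0.340−0.392)) = (1.153)^(-6.538) = 0.3943.

0.394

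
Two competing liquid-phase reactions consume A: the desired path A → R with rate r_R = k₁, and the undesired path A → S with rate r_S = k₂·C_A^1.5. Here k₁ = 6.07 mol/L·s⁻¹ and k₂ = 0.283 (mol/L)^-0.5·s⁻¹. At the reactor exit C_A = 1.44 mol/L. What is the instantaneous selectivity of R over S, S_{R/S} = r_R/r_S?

12.4

S_{R/S} = r_R/r_S = (k₁)/(k₂·C_A^1.5) = (k₁/k₂)·C_A^-1.5.
= (6.07) / (0.283×1.440^1.5) = 6.070/0.4890 = 12.4.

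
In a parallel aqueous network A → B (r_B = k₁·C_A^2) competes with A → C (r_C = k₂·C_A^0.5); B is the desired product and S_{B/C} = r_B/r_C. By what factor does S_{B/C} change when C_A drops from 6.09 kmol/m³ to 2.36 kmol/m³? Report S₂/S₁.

S_{B/C} = (k₁/k₂)·C_A^1.5, so S₂/S₁ = (C_{A,2}/C_{A,1})^1.5.
= (2.36/6.09)^1.5 = (0.3875)^1.5 = 0.241.

0.241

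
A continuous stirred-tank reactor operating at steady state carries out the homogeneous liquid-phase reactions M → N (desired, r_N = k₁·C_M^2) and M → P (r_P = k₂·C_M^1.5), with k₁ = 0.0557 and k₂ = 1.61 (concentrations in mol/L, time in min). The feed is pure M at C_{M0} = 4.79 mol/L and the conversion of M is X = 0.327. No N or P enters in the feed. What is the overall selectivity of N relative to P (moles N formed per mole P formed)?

Exit C_M = C_{M0}(1−X) = 4.79×0.673 = 3.224 mol/L.
A CSTR operates uniformly at the exit composition, giving r_N = 0.5788 and r_P = 9.319 (each k·C_M^n at C_M = 3.224).
Overall selectivity = C_N/C_P = r_Nτ/(r_Pτ) = r_N/r_P = 0.0621.

0.0621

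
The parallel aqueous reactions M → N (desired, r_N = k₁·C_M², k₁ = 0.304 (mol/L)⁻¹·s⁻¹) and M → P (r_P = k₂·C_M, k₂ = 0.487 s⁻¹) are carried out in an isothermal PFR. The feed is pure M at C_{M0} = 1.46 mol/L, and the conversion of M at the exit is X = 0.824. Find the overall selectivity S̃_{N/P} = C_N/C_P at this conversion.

C_M = C_{M0}(1−X) = 0.2570 mol/L.
Along a PFR/batch, dC_P/dC_M = −r_P/(r_N+r_P) = −k₂/(k₂+k₁·C_M).
Integrating from C_{M0} to C_M: C_P = (0.487/0.304)·ln[(0.487+0.304·1.46)/(0.487+0.304·0.257)] = 1.602·ln(0.9308/0.5651) = 0.7995 mol/L.
Then C_N = (C_{M0}−C_M) − C_P = 1.203 − 0.7995 = 0.4036 mol/L.
S̃_{N/P} = C_N/C_P = 0.4036/0.7995 = 0.505.

0.505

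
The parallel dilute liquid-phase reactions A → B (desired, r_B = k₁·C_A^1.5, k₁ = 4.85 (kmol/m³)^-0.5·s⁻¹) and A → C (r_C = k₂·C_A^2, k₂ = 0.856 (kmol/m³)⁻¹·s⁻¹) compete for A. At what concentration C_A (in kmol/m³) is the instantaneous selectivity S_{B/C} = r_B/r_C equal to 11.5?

0.243 kmol/m³

S_{B/C} = (k₁/k₂)·C_A^-0.5 ⇒ C_A = (S·k₂/k₁)^(-2).
= (11.5×0.856/4.85)^(-2) = (2.030)^(-2) = 0.243 kmol/m³.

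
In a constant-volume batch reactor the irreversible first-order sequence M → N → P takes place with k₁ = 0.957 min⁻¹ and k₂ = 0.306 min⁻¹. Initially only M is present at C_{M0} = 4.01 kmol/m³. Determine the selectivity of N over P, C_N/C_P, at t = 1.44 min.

3.34

For first-order series with pure M initially, C_N(t) = k₁C_{M0}/(k₂−k₁)·(e^(−k₁t) − e^(−k₂t)).
e^(−k₁t) = e^(−0.957×1.44) = e^(−1.378) = 0.2521; e^(−k₂t) = e^(−0.4406) = 0.6436.
C_N = 0.957×4.01/(0.306−0.957) × (0.2521−0.6436) = (-5.895)×(-0.3916) = 2.308 kmol/m³.
C_M = C_{M0}e^(−k₁t) = 1.011 kmol/m³, so C_P = C_{M0}−C_M−C_N = 0.6910 kmol/m³; C_N/C_P = 3.34.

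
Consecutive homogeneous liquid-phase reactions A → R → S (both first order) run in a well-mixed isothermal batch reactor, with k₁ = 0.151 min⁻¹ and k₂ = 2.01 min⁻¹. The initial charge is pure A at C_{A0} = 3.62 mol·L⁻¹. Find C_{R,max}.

At the optimum, C_{R,max}/C_{A0} = (k₁/k₂)^[k₂/(k₂−k₁)].
= (0.151/2.01)^(2.01/(2.01−0.151)) = (0.07512)^(1.081) = 0.06088.
C_{R,max} = 0.06088×3.62 = 0.220 mol·L⁻¹.

0.220 mol·L⁻¹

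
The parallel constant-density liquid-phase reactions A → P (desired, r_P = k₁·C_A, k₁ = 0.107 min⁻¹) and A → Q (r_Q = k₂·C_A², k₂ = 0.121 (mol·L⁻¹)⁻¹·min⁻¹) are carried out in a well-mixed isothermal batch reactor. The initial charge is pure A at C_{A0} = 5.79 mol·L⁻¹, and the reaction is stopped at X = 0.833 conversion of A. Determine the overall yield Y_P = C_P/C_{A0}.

C_A = C_{A0}(1−X) = 0.9669 mol·L⁻¹.
Along a PFR/batch, dC_P/dC_A = −r_P/(r_P+r_Q) = −k₁/(k₁+k₂·C_A).
Integrating from C_{A0} to C_A: C_P = (0.107/0.121)·ln[(0.107+0.121·5.79)/(0.107+0.121·0.967)] = 0.8843·ln(0.8076/0.2240) = 1.134 mol·L⁻¹.
Y_P = C_P/C_{A0} = 1.134/5.79 = 0.196.

0.196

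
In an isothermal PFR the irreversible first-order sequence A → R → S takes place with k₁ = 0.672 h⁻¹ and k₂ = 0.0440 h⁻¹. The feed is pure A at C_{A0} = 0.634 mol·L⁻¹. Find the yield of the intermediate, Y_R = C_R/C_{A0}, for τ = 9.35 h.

The intermediate concentration in a first-order A→B→C sequence is C_R = k₁C_{A0}(e^(−k₁τ) − e^(−k₂τ))/(k₂−k₁).
e^(−k₁τ) = e^(−0.672×9.35) = e^(−6.283) = 0.001867; e^(−k₂τ) = e^(−0.4114) = 0.6627.
C_R = 0.672×0.634/(0.0440−0.672) × (0.001867−0.6627) = (-0.6784)×(-0.6609) = 0.4483 mol·L⁻¹.
Y_R = C_R/C_{A0} = 0.4483/0.634 = 0.707.

0.707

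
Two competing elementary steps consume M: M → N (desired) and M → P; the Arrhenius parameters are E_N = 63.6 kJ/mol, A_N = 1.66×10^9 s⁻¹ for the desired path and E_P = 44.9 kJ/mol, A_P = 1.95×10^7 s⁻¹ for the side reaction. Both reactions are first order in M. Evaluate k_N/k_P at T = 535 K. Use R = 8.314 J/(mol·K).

k_N/k_P = (A_N/A_P)·exp[−(E_N−E_P)/(RT)] = (A_N/A_P)·exp[(E_P−E_N)/(RT)].
(E_P−E_N)/(RT) = (44.9−63.6)×10³/(8.314×535) = -18700/4448 = -4.204.
k_N/k_P = (1.66×10^9/1.95×10^7)·exp(-4.204) = 85.13 × 0.01493 = 1.27.

1.27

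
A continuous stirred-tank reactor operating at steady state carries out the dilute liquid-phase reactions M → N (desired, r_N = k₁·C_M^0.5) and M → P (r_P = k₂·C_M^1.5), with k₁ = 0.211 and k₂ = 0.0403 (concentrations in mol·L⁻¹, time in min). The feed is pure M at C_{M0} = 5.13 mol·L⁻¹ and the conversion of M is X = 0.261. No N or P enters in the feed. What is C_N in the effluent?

Exit C_M = C_{M0}(1−X) = 5.13×0.739 = 3.791 mol·L⁻¹.
A CSTR operates uniformly at the exit composition, giving r_N = 0.4108 and r_P = 0.2975 (each k·C_M^n at C_M = 3.791).
Fraction of consumed M going to N: r_N/(r_N+r_P) = 0.5800.
C_N = 0.5800·C_{M0}·X = 0.5800×5.13×0.261 = 0.777 mol·L⁻¹.

0.777 mol·L⁻¹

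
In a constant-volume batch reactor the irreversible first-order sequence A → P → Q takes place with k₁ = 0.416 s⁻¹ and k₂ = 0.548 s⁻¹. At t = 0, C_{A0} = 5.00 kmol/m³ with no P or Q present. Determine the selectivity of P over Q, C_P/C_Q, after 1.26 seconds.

2.34

For first-order series with pure A initially, C_P(t) = k₁C_{A0}/(k₂−k₁)·(e^(−k₁t) − e^(−k₂t)).
e^(−k₁t) = e^(−0.416×1.26) = e^(−0.5242) = 0.5921; e^(−k₂t) = e^(−0.6905) = 0.5013.
C_P = 0.416×5.00/(0.548−0.416) × (0.5921−0.5013) = 15.76×0.09072 = 1.429 kmol/m³.
C_A = C_{A0}e^(−k₁t) = 2.960 kmol/m³, so C_Q = C_{A0}−C_A−C_P = 0.6103 kmol/m³; C_P/C_Q = 2.34.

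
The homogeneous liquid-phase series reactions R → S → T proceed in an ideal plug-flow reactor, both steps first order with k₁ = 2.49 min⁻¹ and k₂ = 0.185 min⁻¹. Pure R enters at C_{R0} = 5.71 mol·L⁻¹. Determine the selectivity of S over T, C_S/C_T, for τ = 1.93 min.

3.05

The intermediate concentration in a first-order A→B→C sequence is C_S = k₁C_{R0}(e^(−k₁τ) − e^(−k₂τ))/(k₂−k₁).
e^(−k₁τ) = e^(−2.49×1.93) = e^(−4.806) = 0.008183; e^(−k₂τ) = e^(−0.3570) = 0.6997.
C_S = 2.49×5.71/(0.185−2.49) × (0.008183−0.6997) = (-6.168)×(-0.6916) = 4.266 mol·L⁻¹.
C_R = C_{R0}e^(−k₁τ) = 0.04672 mol·L⁻¹, so C_T = C_{R0}−C_R−C_S = 1.398 mol·L⁻¹; C_S/C_T = 3.05.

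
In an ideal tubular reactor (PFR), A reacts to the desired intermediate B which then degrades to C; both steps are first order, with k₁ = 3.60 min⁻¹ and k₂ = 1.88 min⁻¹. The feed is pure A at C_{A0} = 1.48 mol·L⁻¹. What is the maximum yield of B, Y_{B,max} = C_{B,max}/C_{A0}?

0.492

For a first-order series the maximum intermediate yield is C_{B,max}/C_{A0} = (k₁/k₂)^[k₂/(k₂−k₁)].
= (3.60/1.88)^(1.88/(1.88−3.60)) = (1.915)^(-1.093) = 0.4916.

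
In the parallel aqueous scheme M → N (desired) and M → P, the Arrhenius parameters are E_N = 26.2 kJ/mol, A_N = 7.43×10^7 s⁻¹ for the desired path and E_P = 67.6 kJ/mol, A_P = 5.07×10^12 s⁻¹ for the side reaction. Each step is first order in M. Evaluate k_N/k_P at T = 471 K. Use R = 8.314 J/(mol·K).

0.572

With equal orders, S_{N/P} = k_N/k_P = (A_N/A_P)·exp[(E_P−E_N)/(RT)].
(E_P−E_N)/(RT) = (67.6−26.2)×10³/(8.314×471) = 41400/3916 = 10.57.
k_N/k_P = (7.43×10^7/5.07×10^12)·exp(10.57) = 1.465×10^-5 × 39038 = 0.572.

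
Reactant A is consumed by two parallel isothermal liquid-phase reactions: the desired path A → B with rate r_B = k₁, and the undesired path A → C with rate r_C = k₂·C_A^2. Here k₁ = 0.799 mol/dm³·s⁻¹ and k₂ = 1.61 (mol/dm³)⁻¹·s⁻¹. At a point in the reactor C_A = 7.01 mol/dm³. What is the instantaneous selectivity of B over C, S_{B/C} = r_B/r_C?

0.0101

S_{B/C} = r_B/r_C = (k₁)/(k₂·C_A^2) = (k₁/k₂)·C_A^-2.
= (0.799) / (1.61×7.010^2) = 0.7990/79.12 = 0.0101.
The undesired path is higher order in A, so low C_A (CSTR or dilute feed) favours B.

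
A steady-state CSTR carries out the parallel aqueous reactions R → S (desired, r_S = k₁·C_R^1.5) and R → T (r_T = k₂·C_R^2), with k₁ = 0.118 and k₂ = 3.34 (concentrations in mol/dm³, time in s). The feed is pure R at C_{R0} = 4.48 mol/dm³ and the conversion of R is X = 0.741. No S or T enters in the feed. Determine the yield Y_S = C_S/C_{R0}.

0.0235

Exit C_R = C_{R0}(1−X) = 4.48×0.259 = 1.160 mol/dm³.
A CSTR operates uniformly at the exit composition, giving r_S = 0.1475 and r_T = 4.497 (each k·C_R^n at C_R = 1.160).
Fraction of consumed R going to S: r_S/(r_S+r_T) = 0.03176.
C_S = 0.03176·C_{R0}·X = 0.03176×4.48×0.741 = 0.105 mol/dm³; Y_S = C_S/C_{R0} = 0.0235.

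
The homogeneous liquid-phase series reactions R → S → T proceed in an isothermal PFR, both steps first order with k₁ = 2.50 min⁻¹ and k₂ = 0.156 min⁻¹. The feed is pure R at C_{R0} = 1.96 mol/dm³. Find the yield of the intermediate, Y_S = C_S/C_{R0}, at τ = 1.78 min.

0.795

The intermediate concentration in a first-order A→B→C sequence is C_S = k₁C_{R0}(e^(−k₁τ) − e^(−k₂τ))/(k₂−k₁).
e^(−k₁τ) = e^(−2.50×1.78) = e^(−4.450) = 0.01168; e^(−k₂τ) = e^(−0.2777) = 0.7575.
C_S = 2.50×1.96/(0.156−2.50) × (0.01168−0.7575) = (-2.090)×(-0.7459) = 1.559 mol/dm³.
Y_S = C_S/C_{R0} = 1.559/1.96 = 0.795.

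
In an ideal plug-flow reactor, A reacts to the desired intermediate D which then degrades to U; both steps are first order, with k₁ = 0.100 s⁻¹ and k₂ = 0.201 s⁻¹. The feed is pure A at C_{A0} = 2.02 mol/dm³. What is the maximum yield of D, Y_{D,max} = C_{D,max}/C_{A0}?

For a first-order series the maximum intermediate yield is C_{D,max}/C_{A0} = (k₁/k₂)^[k₂/(k₂−k₁)].
= (0.100/0.201)^(0.201/(0.201−0.100)) = (0.4975)^(1.990) = 0.2492.

0.249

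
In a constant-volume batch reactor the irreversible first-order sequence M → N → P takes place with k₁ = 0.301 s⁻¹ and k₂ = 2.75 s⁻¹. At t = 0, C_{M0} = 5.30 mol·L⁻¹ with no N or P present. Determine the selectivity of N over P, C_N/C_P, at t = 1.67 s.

0.227

Solving the coupled first-order balances gives C_N(t) = [k₁/(k₂−k₁)]·C_{M0}·(e^(−k₁t) − e^(−k₂t)).
e^(−k₁t) = e^(−0.301×1.67) = e^(−0.5027) = 0.6049; e^(−k₂t) = e^(−4.592) = 0.01013.
C_N = 0.301×5.30/(2.75−0.301) × (0.6049−0.01013) = 0.6514×0.5948 = 0.3874 mol·L⁻¹.
C_M = C_{M0}e^(−k₁t) = 3.206 mol·L⁻¹, so C_P = C_{M0}−C_M−C_N = 1.707 mol·L⁻¹; C_N/C_P = 0.227.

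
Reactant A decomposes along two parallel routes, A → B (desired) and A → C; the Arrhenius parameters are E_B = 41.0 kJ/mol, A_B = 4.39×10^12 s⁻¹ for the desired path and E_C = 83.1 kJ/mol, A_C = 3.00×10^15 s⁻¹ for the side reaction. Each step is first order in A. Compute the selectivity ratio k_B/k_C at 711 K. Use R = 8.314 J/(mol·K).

1.81

k_B/k_C = (A_B/A_C)·exp[−(E_B−E_C)/(RT)] = (A_B/A_C)·exp[(E_C−E_B)/(RT)].
(E_C−E_B)/(RT) = (83.1−41.0)×10³/(8.314×711) = 42100/5911 = 7.122.
k_B/k_C = (4.39×10^12/3.00×10^15)·exp(7.122) = 0.001463 × 1239 = 1.81.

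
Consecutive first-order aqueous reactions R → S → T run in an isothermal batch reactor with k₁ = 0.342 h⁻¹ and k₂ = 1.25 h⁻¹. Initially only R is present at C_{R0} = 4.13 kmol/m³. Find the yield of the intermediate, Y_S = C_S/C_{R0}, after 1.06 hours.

0.162

The intermediate concentration in a first-order A→B→C sequence is C_S = k₁C_{R0}(e^(−k₁t) − e^(−k₂t))/(k₂−k₁).
e^(−k₁t) = e^(−0.342×1.06) = e^(−0.3625) = 0.6959; e^(−k₂t) = e^(−1.325) = 0.2658.
C_S = 0.342×4.13/(1.25−0.342) × (0.6959−0.2658) = 1.556×0.4301 = 0.6691 kmol/m³.
Y_S = C_S/C_{R0} = 0.6691/4.13 = 0.162.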